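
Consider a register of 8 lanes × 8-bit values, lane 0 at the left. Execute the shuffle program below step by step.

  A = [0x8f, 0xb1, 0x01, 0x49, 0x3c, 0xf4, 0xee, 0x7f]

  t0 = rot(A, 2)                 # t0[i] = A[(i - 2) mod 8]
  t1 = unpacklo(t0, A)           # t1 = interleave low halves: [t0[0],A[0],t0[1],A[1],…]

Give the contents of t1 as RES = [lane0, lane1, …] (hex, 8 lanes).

RES = [0xee, 0x8f, 0x7f, 0xb1, 0x8f, 0x01, 0xb1, 0x49]

  t0: ee 7f 8f b1 01 49 3c f4
  t1: ee 8f 7f b1 8f 01 b1 49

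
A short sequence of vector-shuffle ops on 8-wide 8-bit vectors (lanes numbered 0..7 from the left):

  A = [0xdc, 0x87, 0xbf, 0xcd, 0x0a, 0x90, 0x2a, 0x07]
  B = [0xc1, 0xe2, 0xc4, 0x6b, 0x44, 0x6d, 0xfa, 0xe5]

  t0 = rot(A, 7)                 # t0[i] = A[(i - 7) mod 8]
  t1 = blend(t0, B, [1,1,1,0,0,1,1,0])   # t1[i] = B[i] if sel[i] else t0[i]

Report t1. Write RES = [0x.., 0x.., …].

RES = [ 0xc1  0xe2  0xc4  0x0a  0x90  0x6d  0xfa  0xdc ]

→ t0 |87|bf|cd|0a|90|2a|07|dc|
→ t1 |c1|e2|c4|0a|90|6d|fa|dc|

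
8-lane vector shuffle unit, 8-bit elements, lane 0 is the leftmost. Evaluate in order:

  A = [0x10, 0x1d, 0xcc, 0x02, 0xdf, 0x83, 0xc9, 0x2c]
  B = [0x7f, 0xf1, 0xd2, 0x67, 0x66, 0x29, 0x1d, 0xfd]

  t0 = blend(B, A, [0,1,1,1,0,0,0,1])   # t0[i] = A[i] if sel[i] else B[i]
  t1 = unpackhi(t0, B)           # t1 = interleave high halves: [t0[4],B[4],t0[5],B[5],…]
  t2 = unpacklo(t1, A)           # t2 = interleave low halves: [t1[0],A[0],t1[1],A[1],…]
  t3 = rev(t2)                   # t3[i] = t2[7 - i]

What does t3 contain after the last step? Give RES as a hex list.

  t0: 7f 1d cc 02 66 29 1d 2c
  t1: 66 66 29 29 1d 1d 2c fd
  t2: 66 10 66 1d 29 cc 29 02
  t3: 02 29 cc 29 1d 66 10 66

RES = [ 0x02  0x29  0xcc  0x29  0x1d  0x66  0x10  0x66 ]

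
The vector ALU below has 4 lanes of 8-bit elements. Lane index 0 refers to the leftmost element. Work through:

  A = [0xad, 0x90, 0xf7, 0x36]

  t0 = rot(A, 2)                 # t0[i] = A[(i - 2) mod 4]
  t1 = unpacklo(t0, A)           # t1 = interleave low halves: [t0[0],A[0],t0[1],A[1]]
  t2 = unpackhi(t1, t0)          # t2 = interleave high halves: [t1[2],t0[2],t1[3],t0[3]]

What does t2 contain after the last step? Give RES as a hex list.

RES = [0x36, 0xad, 0x90, 0x90]

→ t0 |f7|36|ad|90|
→ t1 |f7|ad|36|90|
→ t2 |36|ad|90|90|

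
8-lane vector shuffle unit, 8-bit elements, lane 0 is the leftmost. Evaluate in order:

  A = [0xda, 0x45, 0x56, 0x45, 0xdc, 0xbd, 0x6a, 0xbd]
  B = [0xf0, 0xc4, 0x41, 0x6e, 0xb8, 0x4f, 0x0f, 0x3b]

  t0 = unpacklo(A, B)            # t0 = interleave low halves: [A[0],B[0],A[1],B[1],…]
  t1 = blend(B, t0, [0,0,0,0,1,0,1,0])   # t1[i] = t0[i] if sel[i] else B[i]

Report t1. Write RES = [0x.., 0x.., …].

RES = [ 0xf0  0xc4  0x41  0x6e  0x56  0x4f  0x45  0x3b ]

  t0: da f0 45 c4 56 41 45 6e
  t1: f0 c4 41 6e 56 4f 45 3b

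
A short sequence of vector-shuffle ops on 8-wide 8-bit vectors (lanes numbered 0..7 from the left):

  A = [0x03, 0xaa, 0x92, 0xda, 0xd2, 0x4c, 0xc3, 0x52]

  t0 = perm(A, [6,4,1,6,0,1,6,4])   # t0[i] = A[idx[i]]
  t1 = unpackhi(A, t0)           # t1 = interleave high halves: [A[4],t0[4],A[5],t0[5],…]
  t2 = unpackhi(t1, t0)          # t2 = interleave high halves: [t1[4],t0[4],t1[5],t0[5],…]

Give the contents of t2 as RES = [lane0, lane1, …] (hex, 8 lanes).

→ t0 |c3|d2|aa|c3|03|aa|c3|d2|
→ t1 |d2|03|4c|aa|c3|c3|52|d2|
→ t2 |c3|03|c3|aa|52|c3|d2|d2|

RES = [ 0xc3  0x03  0xc3  0xaa  0x52  0xc3  0xd2  0xd2 ]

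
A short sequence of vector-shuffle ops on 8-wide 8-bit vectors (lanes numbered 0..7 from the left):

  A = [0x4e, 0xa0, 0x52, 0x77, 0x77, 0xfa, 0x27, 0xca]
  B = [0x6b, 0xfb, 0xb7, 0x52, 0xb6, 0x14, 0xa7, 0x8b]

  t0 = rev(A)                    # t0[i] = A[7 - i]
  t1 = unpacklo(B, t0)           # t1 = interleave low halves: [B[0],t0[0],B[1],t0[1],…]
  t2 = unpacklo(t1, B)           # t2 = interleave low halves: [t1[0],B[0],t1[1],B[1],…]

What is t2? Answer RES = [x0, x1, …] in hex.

RES = [0x6b, 0x6b, 0xca, 0xfb, 0xfb, 0xb7, 0x27, 0x52]

  t0: ca 27 fa 77 77 52 a0 4e
  t1: 6b ca fb 27 b7 fa 52 77
  t2: 6b 6b ca fb fb b7 27 52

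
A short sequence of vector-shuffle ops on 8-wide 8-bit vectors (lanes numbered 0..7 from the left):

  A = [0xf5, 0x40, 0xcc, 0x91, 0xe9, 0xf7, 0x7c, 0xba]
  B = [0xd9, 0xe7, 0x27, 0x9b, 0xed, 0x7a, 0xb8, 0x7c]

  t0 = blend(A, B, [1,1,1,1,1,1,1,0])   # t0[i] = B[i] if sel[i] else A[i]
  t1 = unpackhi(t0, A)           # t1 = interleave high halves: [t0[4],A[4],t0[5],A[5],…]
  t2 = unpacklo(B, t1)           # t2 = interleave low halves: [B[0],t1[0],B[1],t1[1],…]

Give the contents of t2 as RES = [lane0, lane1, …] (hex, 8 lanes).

t0 = [0xd9, 0xe7, 0x27, 0x9b, 0xed, 0x7a, 0xb8, 0xba]
t1 = [0xed, 0xe9, 0x7a, 0xf7, 0xb8, 0x7c, 0xba, 0xba]
t2 = [0xd9, 0xed, 0xe7, 0xe9, 0x27, 0x7a, 0x9b, 0xf7]

RES = [0xd9, 0xed, 0xe7, 0xe9, 0x27, 0x7a, 0x9b, 0xf7]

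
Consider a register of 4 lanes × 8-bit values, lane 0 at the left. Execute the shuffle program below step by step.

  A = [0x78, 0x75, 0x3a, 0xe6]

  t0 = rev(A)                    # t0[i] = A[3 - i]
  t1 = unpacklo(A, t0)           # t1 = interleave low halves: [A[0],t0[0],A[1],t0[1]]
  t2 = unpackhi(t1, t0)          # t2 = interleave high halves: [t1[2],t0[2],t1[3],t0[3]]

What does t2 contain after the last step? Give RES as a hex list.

RES = [0x75, 0x75, 0x3a, 0x78]

→ t0 |e6|3a|75|78|
→ t1 |78|e6|75|3a|
→ t2 |75|75|3a|78|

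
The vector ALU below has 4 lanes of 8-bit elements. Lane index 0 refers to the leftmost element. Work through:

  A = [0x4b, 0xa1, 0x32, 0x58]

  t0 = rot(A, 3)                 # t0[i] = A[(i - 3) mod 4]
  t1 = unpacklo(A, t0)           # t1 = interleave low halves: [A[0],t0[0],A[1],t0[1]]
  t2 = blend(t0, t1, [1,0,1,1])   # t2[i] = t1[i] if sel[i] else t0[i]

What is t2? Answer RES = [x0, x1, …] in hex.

→ t0 |a1|32|58|4b|
→ t1 |4b|a1|a1|32|
→ t2 |4b|32|a1|32|

RES = [ 0x4b  0x32  0xa1  0x32 ]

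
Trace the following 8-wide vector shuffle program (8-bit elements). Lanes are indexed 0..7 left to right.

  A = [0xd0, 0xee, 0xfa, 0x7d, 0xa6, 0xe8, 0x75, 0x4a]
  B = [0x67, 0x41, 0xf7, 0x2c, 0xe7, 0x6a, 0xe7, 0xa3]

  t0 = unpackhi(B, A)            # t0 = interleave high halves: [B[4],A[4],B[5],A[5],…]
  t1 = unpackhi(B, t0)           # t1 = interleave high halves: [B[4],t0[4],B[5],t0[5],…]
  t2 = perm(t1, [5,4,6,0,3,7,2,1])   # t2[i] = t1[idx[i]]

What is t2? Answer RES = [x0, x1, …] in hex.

→ t0 |e7|a6|6a|e8|e7|75|a3|4a|
→ t1 |e7|e7|6a|75|e7|a3|a3|4a|
→ t2 |a3|e7|a3|e7|75|4a|6a|e7|

RES = [ 0xa3  0xe7  0xa3  0xe7  0x75  0x4a  0x6a  0xe7 ]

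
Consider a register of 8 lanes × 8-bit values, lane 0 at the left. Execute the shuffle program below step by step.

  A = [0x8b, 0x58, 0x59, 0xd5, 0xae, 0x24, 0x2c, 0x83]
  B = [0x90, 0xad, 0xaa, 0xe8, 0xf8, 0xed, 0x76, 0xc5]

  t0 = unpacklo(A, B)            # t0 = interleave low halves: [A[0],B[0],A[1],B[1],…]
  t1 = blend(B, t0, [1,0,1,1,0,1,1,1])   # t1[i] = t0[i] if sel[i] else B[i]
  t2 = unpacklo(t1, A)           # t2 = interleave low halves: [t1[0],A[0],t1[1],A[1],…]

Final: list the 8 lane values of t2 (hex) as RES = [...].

→ t0 |8b|90|58|ad|59|aa|d5|e8|
→ t1 |8b|ad|58|ad|f8|aa|d5|e8|
→ t2 |8b|8b|ad|58|58|59|ad|d5|

RES = [ 0x8b  0x8b  0xad  0x58  0x58  0x59  0xad  0xd5 ]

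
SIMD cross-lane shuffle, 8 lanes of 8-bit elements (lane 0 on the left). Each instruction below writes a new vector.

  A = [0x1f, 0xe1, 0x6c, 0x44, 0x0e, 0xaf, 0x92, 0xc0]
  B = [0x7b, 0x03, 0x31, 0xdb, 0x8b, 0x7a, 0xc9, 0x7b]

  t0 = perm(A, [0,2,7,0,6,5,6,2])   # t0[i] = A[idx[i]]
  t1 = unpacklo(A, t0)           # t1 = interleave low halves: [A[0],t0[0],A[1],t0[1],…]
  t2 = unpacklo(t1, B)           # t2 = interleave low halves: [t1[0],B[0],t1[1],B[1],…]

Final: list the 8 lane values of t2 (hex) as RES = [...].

→ t0 |1f|6c|c0|1f|92|af|92|6c|
→ t1 |1f|1f|e1|6c|6c|c0|44|1f|
→ t2 |1f|7b|1f|03|e1|31|6c|db|

RES = [ 0x1f  0x7b  0x1f  0x03  0xe1  0x31  0x6c  0xdb ]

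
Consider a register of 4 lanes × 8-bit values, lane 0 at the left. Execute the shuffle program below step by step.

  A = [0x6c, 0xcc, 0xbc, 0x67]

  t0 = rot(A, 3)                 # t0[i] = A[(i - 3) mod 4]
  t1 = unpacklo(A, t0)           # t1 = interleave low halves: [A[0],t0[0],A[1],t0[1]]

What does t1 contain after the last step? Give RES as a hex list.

RES = [ 0x6c  0xcc  0xcc  0xbc ]

→ t0 |cc|bc|67|6c|
→ t1 |6c|cc|cc|bc|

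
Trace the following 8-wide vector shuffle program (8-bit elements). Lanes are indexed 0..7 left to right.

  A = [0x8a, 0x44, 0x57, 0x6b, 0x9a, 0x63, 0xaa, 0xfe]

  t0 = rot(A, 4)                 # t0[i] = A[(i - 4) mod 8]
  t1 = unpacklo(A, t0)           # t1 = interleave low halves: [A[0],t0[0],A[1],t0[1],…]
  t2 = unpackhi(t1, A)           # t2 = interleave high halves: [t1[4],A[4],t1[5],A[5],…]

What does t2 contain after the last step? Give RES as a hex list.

→ t0 |9a|63|aa|fe|8a|44|57|6b|
→ t1 |8a|9a|44|63|57|aa|6b|fe|
→ t2 |57|9a|aa|63|6b|aa|fe|fe|

RES = [ 0x57  0x9a  0xaa  0x63  0x6b  0xaa  0xfe  0xfe ]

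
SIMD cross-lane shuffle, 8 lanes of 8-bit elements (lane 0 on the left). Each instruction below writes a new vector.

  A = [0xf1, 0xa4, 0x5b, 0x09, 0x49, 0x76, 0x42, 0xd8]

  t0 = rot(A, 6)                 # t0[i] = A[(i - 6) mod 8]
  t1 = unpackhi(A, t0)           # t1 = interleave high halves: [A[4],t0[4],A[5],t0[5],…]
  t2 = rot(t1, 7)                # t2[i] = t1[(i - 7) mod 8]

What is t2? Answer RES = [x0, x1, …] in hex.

RES = [0x42, 0x76, 0xd8, 0x42, 0xf1, 0xd8, 0xa4, 0x49]

→ t0 |5b|09|49|76|42|d8|f1|a4|
→ t1 |49|42|76|d8|42|f1|d8|a4|
→ t2 |42|76|d8|42|f1|d8|a4|49|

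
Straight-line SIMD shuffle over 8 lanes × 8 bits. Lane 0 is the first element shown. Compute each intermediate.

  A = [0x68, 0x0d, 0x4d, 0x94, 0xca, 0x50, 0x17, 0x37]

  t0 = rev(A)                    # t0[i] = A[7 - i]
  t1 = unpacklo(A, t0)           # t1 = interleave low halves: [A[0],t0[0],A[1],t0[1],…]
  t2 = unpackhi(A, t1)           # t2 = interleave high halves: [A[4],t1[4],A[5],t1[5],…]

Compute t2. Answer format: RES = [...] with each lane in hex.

  t0: 37 17 50 ca 94 4d 0d 68
  t1: 68 37 0d 17 4d 50 94 ca
  t2: ca 4d 50 50 17 94 37 ca

RES = [ 0xca  0x4d  0x50  0x50  0x17  0x94  0x37  0xca ]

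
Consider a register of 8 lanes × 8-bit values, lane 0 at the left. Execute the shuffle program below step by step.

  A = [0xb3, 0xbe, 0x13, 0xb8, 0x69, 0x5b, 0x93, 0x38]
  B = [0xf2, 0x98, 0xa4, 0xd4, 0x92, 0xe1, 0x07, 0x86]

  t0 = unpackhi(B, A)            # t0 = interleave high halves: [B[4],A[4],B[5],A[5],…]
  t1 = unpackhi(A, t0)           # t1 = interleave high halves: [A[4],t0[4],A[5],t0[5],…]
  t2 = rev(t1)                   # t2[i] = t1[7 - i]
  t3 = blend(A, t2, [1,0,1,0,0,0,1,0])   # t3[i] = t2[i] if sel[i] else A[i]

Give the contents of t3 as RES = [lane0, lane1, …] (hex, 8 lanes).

RES = [ 0x38  0xbe  0x86  0xb8  0x69  0x5b  0x07  0x38 ]

→ t0 |92|69|e1|5b|07|93|86|38|
→ t1 |69|07|5b|93|93|86|38|38|
→ t2 |38|38|86|93|93|5b|07|69|
→ t3 |38|be|86|b8|69|5b|07|38|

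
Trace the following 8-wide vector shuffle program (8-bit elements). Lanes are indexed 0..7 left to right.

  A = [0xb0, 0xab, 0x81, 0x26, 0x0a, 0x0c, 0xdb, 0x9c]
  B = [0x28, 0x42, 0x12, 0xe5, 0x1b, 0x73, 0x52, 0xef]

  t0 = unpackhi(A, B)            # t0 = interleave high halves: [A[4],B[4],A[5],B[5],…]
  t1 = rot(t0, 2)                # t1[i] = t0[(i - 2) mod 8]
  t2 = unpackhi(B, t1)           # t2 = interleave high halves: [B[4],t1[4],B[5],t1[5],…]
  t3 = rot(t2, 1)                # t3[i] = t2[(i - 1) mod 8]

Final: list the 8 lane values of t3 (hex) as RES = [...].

RES = [ 0x52  0x1b  0x0c  0x73  0x73  0x52  0xdb  0xef ]

  t0: 0a 1b 0c 73 db 52 9c ef
  t1: 9c ef 0a 1b 0c 73 db 52
  t2: 1b 0c 73 73 52 db ef 52
  t3: 52 1b 0c 73 73 52 db ef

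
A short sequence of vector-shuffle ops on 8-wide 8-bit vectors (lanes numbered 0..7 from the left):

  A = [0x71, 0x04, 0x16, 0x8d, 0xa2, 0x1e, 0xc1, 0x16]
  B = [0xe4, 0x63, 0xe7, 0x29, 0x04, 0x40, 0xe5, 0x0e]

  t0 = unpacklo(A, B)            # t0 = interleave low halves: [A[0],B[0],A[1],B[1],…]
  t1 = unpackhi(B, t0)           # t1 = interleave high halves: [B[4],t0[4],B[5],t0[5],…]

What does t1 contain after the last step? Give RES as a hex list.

RES = [ 0x04  0x16  0x40  0xe7  0xe5  0x8d  0x0e  0x29 ]

→ t0 |71|e4|04|63|16|e7|8d|29|
→ t1 |04|16|40|e7|e5|8d|0e|29|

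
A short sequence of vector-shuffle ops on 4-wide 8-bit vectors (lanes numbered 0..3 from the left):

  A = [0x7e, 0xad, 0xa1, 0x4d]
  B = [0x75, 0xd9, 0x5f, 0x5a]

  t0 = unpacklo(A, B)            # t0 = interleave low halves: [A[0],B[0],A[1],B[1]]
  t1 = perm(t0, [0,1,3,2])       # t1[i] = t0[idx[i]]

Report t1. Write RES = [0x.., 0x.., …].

RES = [0x7e, 0x75, 0xd9, 0xad]

t0 = [0x7e, 0x75, 0xad, 0xd9]
t1 = [0x7e, 0x75, 0xd9, 0xad]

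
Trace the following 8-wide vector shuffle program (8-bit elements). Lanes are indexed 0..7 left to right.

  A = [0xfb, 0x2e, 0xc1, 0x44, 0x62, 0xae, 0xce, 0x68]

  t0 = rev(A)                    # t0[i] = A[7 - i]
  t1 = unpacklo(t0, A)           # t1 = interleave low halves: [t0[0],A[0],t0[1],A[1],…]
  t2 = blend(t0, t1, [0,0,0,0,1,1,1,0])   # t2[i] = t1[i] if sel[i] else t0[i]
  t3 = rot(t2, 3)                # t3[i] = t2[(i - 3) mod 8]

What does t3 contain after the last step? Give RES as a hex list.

RES = [ 0xc1  0x62  0xfb  0x68  0xce  0xae  0x62  0xae ]

→ t0 |68|ce|ae|62|44|c1|2e|fb|
→ t1 |68|fb|ce|2e|ae|c1|62|44|
→ t2 |68|ce|ae|62|ae|c1|62|fb|
→ t3 |c1|62|fb|68|ce|ae|62|ae|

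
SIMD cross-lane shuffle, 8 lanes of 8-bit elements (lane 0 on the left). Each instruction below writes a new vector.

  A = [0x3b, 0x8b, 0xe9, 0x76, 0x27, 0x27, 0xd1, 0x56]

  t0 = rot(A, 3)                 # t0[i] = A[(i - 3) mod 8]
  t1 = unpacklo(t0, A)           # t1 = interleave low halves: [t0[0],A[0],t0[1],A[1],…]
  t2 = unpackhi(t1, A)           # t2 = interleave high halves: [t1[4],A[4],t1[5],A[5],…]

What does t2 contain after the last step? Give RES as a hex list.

→ t0 |27|d1|56|3b|8b|e9|76|27|
→ t1 |27|3b|d1|8b|56|e9|3b|76|
→ t2 |56|27|e9|27|3b|d1|76|56|

RES = [ 0x56  0x27  0xe9  0x27  0x3b  0xd1  0x76  0x56 ]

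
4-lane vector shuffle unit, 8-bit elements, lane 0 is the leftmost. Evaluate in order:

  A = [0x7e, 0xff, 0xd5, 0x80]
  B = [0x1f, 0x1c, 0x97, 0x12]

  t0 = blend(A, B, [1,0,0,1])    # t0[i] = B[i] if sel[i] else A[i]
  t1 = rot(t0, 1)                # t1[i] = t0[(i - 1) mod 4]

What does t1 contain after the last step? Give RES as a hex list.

→ t0 |1f|ff|d5|12|
→ t1 |12|1f|ff|d5|

RES = [ 0x12  0x1f  0xff  0xd5 ]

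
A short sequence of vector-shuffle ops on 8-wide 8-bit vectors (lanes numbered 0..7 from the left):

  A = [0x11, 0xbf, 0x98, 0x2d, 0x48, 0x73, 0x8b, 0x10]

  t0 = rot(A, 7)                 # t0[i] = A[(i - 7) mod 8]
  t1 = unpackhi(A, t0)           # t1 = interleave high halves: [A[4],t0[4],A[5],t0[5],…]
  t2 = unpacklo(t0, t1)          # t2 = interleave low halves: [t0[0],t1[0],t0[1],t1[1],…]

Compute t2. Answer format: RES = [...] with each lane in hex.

t0 = [0xbf, 0x98, 0x2d, 0x48, 0x73, 0x8b, 0x10, 0x11]
t1 = [0x48, 0x73, 0x73, 0x8b, 0x8b, 0x10, 0x10, 0x11]
t2 = [0xbf, 0x48, 0x98, 0x73, 0x2d, 0x73, 0x48, 0x8b]

RES = [ 0xbf  0x48  0x98  0x73  0x2d  0x73  0x48  0x8b ]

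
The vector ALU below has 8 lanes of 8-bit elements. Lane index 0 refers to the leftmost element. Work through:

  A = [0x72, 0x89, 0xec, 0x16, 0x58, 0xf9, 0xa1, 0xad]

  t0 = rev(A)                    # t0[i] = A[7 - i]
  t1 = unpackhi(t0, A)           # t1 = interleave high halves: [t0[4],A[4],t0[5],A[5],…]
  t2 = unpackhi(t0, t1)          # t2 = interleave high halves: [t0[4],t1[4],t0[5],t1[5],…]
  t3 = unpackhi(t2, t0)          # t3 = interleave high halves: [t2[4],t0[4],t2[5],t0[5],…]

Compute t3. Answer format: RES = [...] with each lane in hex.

RES = [0x89, 0x16, 0x72, 0xec, 0x72, 0x89, 0xad, 0x72]

t0 = [0xad, 0xa1, 0xf9, 0x58, 0x16, 0xec, 0x89, 0x72]
t1 = [0x16, 0x58, 0xec, 0xf9, 0x89, 0xa1, 0x72, 0xad]
t2 = [0x16, 0x89, 0xec, 0xa1, 0x89, 0x72, 0x72, 0xad]
t3 = [0x89, 0x16, 0x72, 0xec, 0x72, 0x89, 0xad, 0x72]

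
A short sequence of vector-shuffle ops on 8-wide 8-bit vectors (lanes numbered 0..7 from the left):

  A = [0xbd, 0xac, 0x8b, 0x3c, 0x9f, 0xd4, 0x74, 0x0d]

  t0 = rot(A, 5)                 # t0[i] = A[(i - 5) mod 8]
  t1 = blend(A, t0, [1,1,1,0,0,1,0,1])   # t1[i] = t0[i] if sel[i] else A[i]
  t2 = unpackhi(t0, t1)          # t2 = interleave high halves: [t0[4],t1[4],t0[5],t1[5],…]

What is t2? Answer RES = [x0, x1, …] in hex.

RES = [0x0d, 0x9f, 0xbd, 0xbd, 0xac, 0x74, 0x8b, 0x8b]

  t0: 3c 9f d4 74 0d bd ac 8b
  t1: 3c 9f d4 3c 9f bd 74 8b
  t2: 0d 9f bd bd ac 74 8b 8b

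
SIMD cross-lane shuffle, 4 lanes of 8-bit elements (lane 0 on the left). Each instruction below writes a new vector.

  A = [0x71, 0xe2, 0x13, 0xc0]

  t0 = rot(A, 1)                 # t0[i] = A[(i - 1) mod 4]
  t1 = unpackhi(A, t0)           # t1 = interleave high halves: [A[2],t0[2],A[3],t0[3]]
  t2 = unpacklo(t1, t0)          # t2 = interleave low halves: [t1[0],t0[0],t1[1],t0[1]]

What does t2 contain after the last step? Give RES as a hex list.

  t0: c0 71 e2 13
  t1: 13 e2 c0 13
  t2: 13 c0 e2 71

RES = [0x13, 0xc0, 0xe2, 0x71]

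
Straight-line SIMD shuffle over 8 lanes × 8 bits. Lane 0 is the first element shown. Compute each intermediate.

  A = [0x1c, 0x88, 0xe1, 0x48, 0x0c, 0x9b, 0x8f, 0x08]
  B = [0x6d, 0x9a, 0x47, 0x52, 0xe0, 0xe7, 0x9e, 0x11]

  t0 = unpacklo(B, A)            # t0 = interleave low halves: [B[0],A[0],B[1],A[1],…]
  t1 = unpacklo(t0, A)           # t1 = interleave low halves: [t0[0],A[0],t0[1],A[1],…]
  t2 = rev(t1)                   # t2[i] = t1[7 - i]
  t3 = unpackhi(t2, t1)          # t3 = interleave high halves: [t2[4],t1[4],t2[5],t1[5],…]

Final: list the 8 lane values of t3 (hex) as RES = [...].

RES = [ 0x88  0x9a  0x1c  0xe1  0x1c  0x88  0x6d  0x48 ]

  t0: 6d 1c 9a 88 47 e1 52 48
  t1: 6d 1c 1c 88 9a e1 88 48
  t2: 48 88 e1 9a 88 1c 1c 6d
  t3: 88 9a 1c e1 1c 88 6d 48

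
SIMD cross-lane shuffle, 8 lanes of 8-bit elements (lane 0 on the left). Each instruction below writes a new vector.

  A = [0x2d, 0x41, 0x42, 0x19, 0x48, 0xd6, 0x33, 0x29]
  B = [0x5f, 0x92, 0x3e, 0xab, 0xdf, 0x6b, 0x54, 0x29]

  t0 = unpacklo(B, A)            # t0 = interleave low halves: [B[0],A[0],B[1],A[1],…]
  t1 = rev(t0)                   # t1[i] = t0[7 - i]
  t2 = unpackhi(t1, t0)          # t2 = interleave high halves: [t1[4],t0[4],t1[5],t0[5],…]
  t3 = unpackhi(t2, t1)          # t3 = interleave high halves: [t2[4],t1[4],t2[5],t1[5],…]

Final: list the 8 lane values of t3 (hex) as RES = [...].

RES = [ 0x2d  0x41  0xab  0x92  0x5f  0x2d  0x19  0x5f ]

t0 = [0x5f, 0x2d, 0x92, 0x41, 0x3e, 0x42, 0xab, 0x19]
t1 = [0x19, 0xab, 0x42, 0x3e, 0x41, 0x92, 0x2d, 0x5f]
t2 = [0x41, 0x3e, 0x92, 0x42, 0x2d, 0xab, 0x5f, 0x19]
t3 = [0x2d, 0x41, 0xab, 0x92, 0x5f, 0x2d, 0x19, 0x5f]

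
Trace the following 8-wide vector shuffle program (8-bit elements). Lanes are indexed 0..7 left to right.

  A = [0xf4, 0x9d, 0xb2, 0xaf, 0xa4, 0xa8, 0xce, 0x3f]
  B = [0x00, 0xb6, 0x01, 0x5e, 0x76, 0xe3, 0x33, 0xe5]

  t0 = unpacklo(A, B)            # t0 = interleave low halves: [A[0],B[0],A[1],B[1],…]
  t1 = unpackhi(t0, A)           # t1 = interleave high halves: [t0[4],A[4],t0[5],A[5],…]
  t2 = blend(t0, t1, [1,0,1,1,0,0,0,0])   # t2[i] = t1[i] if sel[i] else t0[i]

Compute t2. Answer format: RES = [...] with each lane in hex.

t0 = [0xf4, 0x00, 0x9d, 0xb6, 0xb2, 0x01, 0xaf, 0x5e]
t1 = [0xb2, 0xa4, 0x01, 0xa8, 0xaf, 0xce, 0x5e, 0x3f]
t2 = [0xb2, 0x00, 0x01, 0xa8, 0xb2, 0x01, 0xaf, 0x5e]

RES = [0xb2, 0x00, 0x01, 0xa8, 0xb2, 0x01, 0xaf, 0x5e]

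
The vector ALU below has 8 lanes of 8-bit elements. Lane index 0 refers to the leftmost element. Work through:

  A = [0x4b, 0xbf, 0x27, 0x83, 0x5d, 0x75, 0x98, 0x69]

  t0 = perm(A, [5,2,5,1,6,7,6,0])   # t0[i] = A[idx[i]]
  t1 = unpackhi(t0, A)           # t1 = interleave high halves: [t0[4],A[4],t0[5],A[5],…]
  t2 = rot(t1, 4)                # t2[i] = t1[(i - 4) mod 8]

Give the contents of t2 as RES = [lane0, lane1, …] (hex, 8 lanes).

RES = [ 0x98  0x98  0x4b  0x69  0x98  0x5d  0x69  0x75 ]

→ t0 |75|27|75|bf|98|69|98|4b|
→ t1 |98|5d|69|75|98|98|4b|69|
→ t2 |98|98|4b|69|98|5d|69|75|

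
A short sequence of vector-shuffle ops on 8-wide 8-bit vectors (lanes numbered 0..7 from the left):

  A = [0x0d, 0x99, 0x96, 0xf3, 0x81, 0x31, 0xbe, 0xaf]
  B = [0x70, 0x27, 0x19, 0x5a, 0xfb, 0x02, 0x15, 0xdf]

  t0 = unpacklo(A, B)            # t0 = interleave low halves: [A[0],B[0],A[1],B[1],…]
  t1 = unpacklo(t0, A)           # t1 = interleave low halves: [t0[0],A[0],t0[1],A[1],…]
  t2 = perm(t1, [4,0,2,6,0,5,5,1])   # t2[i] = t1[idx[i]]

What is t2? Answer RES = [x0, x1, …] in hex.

  t0: 0d 70 99 27 96 19 f3 5a
  t1: 0d 0d 70 99 99 96 27 f3
  t2: 99 0d 70 27 0d 96 96 0d

RES = [ 0x99  0x0d  0x70  0x27  0x0d  0x96  0x96  0x0d ]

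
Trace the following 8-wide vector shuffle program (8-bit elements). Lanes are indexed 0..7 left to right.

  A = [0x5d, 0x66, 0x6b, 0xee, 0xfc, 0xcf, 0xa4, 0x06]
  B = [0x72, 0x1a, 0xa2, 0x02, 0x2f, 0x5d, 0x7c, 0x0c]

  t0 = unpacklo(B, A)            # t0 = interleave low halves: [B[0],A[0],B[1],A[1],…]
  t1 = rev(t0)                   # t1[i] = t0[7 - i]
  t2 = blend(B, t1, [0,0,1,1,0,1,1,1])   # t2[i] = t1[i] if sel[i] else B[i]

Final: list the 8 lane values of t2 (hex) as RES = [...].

RES = [0x72, 0x1a, 0x6b, 0xa2, 0x2f, 0x1a, 0x5d, 0x72]

  t0: 72 5d 1a 66 a2 6b 02 ee
  t1: ee 02 6b a2 66 1a 5d 72
  t2: 72 1a 6b a2 2f 1a 5d 72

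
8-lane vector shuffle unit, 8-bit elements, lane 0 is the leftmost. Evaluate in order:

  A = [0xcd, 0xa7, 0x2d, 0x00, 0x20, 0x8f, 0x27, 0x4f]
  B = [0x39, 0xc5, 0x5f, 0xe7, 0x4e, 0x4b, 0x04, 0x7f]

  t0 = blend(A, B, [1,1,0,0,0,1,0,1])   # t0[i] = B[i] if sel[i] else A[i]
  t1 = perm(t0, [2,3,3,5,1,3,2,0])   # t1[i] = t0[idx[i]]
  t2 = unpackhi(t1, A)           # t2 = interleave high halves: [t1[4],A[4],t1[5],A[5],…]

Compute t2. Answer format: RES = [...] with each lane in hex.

RES = [ 0xc5  0x20  0x00  0x8f  0x2d  0x27  0x39  0x4f ]

  t0: 39 c5 2d 00 20 4b 27 7f
  t1: 2d 00 00 4b c5 00 2d 39
  t2: c5 20 00 8f 2d 27 39 4f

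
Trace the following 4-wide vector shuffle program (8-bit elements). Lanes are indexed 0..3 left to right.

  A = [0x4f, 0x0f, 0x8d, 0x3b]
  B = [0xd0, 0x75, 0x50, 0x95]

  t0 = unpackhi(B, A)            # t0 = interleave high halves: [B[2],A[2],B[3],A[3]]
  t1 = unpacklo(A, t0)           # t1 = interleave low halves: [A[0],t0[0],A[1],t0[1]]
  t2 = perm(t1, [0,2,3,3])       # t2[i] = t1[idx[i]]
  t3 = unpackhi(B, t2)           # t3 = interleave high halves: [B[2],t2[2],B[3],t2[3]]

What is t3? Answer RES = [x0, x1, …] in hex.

RES = [ 0x50  0x8d  0x95  0x8d ]

  t0: 50 8d 95 3b
  t1: 4f 50 0f 8d
  t2: 4f 0f 8d 8d
  t3: 50 8d 95 8d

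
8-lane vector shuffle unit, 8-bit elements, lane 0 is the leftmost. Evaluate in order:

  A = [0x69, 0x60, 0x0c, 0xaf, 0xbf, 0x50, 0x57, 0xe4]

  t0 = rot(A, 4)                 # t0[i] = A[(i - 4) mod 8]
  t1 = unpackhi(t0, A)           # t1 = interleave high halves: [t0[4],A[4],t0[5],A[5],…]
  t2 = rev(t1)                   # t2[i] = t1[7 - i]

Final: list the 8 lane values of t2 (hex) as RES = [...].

t0 = [0xbf, 0x50, 0x57, 0xe4, 0x69, 0x60, 0x0c, 0xaf]
t1 = [0x69, 0xbf, 0x60, 0x50, 0x0c, 0x57, 0xaf, 0xe4]
t2 = [0xe4, 0xaf, 0x57, 0x0c, 0x50, 0x60, 0xbf, 0x69]

RES = [0xe4, 0xaf, 0x57, 0x0c, 0x50, 0x60, 0xbf, 0x69]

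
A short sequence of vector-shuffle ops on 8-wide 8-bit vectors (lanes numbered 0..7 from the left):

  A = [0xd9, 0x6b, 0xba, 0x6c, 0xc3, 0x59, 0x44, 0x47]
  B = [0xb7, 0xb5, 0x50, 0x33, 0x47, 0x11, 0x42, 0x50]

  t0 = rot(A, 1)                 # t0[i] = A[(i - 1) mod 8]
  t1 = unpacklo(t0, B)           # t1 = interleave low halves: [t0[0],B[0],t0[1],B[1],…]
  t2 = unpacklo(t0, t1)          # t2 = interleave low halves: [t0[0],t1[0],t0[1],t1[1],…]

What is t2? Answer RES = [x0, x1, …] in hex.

RES = [ 0x47  0x47  0xd9  0xb7  0x6b  0xd9  0xba  0xb5 ]

t0 = [0x47, 0xd9, 0x6b, 0xba, 0x6c, 0xc3, 0x59, 0x44]
t1 = [0x47, 0xb7, 0xd9, 0xb5, 0x6b, 0x50, 0xba, 0x33]
t2 = [0x47, 0x47, 0xd9, 0xb7, 0x6b, 0xd9, 0xba, 0xb5]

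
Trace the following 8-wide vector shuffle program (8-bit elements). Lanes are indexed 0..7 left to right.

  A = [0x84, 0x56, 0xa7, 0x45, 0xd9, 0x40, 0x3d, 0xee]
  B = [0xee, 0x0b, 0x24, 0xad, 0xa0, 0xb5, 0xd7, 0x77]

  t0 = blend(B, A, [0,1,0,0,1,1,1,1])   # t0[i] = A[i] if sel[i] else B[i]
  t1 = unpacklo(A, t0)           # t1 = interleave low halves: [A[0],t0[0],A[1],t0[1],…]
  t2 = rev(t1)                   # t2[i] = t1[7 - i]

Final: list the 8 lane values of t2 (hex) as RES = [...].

  t0: ee 56 24 ad d9 40 3d ee
  t1: 84 ee 56 56 a7 24 45 ad
  t2: ad 45 24 a7 56 56 ee 84

RES = [ 0xad  0x45  0x24  0xa7  0x56  0x56  0xee  0x84 ]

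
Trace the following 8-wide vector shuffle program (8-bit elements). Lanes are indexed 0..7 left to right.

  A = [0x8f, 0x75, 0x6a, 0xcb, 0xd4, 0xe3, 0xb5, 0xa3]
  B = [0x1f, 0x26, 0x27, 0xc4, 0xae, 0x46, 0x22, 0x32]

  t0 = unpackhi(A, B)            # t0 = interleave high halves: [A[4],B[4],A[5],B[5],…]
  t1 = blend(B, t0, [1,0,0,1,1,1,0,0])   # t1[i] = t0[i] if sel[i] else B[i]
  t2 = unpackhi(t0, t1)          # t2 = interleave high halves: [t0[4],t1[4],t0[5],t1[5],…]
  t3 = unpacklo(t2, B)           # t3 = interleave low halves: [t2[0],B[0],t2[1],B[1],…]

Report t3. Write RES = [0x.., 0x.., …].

→ t0 |d4|ae|e3|46|b5|22|a3|32|
→ t1 |d4|26|27|46|b5|22|22|32|
→ t2 |b5|b5|22|22|a3|22|32|32|
→ t3 |b5|1f|b5|26|22|27|22|c4|

RES = [0xb5, 0x1f, 0xb5, 0x26, 0x22, 0x27, 0x22, 0xc4]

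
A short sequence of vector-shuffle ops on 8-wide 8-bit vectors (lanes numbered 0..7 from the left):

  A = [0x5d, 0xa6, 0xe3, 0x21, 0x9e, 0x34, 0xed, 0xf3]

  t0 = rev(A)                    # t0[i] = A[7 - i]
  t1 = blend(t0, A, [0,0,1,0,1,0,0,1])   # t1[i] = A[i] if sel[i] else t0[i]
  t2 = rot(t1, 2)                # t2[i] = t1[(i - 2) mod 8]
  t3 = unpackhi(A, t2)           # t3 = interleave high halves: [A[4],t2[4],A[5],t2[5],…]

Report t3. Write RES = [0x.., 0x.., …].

t0 = [0xf3, 0xed, 0x34, 0x9e, 0x21, 0xe3, 0xa6, 0x5d]
t1 = [0xf3, 0xed, 0xe3, 0x9e, 0x9e, 0xe3, 0xa6, 0xf3]
t2 = [0xa6, 0xf3, 0xf3, 0xed, 0xe3, 0x9e, 0x9e, 0xe3]
t3 = [0x9e, 0xe3, 0x34, 0x9e, 0xed, 0x9e, 0xf3, 0xe3]

RES = [ 0x9e  0xe3  0x34  0x9e  0xed  0x9e  0xf3  0xe3 ]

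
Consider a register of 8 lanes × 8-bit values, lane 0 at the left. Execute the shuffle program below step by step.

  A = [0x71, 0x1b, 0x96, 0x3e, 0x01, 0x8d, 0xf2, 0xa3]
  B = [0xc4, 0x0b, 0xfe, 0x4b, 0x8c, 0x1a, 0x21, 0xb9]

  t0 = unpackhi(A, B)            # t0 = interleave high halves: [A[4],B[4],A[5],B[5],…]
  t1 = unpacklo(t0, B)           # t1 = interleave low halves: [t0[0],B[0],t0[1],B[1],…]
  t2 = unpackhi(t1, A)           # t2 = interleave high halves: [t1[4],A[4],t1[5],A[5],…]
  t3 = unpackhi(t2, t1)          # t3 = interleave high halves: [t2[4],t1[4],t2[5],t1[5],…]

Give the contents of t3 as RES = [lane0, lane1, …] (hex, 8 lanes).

  t0: 01 8c 8d 1a f2 21 a3 b9
  t1: 01 c4 8c 0b 8d fe 1a 4b
  t2: 8d 01 fe 8d 1a f2 4b a3
  t3: 1a 8d f2 fe 4b 1a a3 4b

RES = [0x1a, 0x8d, 0xf2, 0xfe, 0x4b, 0x1a, 0xa3, 0x4b]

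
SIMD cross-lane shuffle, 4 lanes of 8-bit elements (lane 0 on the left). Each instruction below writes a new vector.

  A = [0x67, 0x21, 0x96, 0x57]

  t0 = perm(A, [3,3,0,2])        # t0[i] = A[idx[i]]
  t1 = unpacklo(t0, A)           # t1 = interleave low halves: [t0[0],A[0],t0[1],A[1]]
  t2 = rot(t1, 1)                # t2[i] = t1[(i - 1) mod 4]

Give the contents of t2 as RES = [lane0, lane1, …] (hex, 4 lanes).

t0 = [0x57, 0x57, 0x67, 0x96]
t1 = [0x57, 0x67, 0x57, 0x21]
t2 = [0x21, 0x57, 0x67, 0x57]

RES = [0x21, 0x57, 0x67, 0x57]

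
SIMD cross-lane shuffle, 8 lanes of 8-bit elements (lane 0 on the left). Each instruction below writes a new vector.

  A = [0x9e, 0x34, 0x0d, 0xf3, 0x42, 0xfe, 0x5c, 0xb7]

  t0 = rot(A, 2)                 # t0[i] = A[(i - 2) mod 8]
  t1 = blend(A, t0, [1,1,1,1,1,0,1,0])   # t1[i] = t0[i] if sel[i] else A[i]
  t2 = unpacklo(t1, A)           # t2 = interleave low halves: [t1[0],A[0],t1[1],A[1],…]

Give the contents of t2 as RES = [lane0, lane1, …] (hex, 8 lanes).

t0 = [0x5c, 0xb7, 0x9e, 0x34, 0x0d, 0xf3, 0x42, 0xfe]
t1 = [0x5c, 0xb7, 0x9e, 0x34, 0x0d, 0xfe, 0x42, 0xb7]
t2 = [0x5c, 0x9e, 0xb7, 0x34, 0x9e, 0x0d, 0x34, 0xf3]

RES = [0x5c, 0x9e, 0xb7, 0x34, 0x9e, 0x0d, 0x34, 0xf3]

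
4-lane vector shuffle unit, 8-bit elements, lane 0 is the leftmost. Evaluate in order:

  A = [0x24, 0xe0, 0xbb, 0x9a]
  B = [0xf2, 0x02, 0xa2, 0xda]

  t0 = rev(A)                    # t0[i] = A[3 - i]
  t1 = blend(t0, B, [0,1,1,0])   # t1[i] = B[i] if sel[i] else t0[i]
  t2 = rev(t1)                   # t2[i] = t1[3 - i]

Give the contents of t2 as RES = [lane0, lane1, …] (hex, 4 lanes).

RES = [ 0x24  0xa2  0x02  0x9a ]

t0 = [0x9a, 0xbb, 0xe0, 0x24]
t1 = [0x9a, 0x02, 0xa2, 0x24]
t2 = [0x24, 0xa2, 0x02, 0x9a]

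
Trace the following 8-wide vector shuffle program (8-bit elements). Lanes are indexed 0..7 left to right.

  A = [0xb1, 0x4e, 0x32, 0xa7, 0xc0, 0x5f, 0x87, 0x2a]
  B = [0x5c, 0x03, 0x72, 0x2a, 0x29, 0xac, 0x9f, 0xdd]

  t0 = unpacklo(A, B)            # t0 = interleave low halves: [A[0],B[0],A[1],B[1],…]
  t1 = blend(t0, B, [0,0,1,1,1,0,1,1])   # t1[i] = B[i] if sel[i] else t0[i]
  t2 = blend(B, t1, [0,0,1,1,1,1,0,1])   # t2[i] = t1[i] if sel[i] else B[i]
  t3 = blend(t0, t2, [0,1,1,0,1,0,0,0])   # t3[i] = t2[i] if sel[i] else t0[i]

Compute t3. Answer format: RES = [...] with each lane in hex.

t0 = [0xb1, 0x5c, 0x4e, 0x03, 0x32, 0x72, 0xa7, 0x2a]
t1 = [0xb1, 0x5c, 0x72, 0x2a, 0x29, 0x72, 0x9f, 0xdd]
t2 = [0x5c, 0x03, 0x72, 0x2a, 0x29, 0x72, 0x9f, 0xdd]
t3 = [0xb1, 0x03, 0x72, 0x03, 0x29, 0x72, 0xa7, 0x2a]

RES = [0xb1, 0x03, 0x72, 0x03, 0x29, 0x72, 0xa7, 0x2a]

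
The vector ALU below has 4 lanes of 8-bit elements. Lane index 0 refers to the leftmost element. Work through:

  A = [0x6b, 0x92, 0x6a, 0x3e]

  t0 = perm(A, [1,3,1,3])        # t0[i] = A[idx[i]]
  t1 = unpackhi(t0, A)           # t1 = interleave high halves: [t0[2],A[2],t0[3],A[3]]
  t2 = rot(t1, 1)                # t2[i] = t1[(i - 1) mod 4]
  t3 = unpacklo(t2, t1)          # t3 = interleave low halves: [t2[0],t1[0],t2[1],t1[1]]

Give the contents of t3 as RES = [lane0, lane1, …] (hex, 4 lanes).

RES = [0x3e, 0x92, 0x92, 0x6a]

  t0: 92 3e 92 3e
  t1: 92 6a 3e 3e
  t2: 3e 92 6a 3e
  t3: 3e 92 92 6a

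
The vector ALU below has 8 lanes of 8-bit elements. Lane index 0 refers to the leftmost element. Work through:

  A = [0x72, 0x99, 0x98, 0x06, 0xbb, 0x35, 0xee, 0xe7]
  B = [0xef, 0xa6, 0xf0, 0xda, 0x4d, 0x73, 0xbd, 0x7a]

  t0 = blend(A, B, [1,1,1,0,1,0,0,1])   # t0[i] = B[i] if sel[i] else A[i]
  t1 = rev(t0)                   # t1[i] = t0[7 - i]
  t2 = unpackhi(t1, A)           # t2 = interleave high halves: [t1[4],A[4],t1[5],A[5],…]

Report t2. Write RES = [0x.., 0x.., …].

RES = [0x06, 0xbb, 0xf0, 0x35, 0xa6, 0xee, 0xef, 0xe7]

t0 = [0xef, 0xa6, 0xf0, 0x06, 0x4d, 0x35, 0xee, 0x7a]
t1 = [0x7a, 0xee, 0x35, 0x4d, 0x06, 0xf0, 0xa6, 0xef]
t2 = [0x06, 0xbb, 0xf0, 0x35, 0xa6, 0xee, 0xef, 0xe7]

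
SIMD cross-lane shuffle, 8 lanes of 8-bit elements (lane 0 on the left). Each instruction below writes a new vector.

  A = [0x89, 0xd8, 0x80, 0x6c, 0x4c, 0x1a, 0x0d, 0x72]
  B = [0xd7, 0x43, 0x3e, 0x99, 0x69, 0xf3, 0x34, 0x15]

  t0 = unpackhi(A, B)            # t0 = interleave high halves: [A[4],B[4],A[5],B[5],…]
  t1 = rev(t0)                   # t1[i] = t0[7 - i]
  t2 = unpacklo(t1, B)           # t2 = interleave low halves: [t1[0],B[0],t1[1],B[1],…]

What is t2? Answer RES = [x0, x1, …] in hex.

→ t0 |4c|69|1a|f3|0d|34|72|15|
→ t1 |15|72|34|0d|f3|1a|69|4c|
→ t2 |15|d7|72|43|34|3e|0d|99|

RES = [ 0x15  0xd7  0x72  0x43  0x34  0x3e  0x0d  0x99 ]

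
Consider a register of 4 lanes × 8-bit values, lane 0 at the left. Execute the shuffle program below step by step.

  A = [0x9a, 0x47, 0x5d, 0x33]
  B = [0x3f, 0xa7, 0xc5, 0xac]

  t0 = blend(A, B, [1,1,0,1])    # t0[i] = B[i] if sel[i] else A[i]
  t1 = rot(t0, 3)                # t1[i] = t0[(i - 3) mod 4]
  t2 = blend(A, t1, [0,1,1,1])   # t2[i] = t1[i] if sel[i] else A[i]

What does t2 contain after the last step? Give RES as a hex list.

RES = [ 0x9a  0x5d  0xac  0x3f ]

→ t0 |3f|a7|5d|ac|
→ t1 |a7|5d|ac|3f|
→ t2 |9a|5d|ac|3f|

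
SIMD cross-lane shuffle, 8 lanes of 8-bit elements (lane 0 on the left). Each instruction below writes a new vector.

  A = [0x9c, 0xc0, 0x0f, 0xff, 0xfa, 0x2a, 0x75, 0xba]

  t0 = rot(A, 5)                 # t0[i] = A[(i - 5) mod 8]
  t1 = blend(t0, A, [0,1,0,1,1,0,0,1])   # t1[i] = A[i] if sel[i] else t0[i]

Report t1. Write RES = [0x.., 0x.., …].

t0 = [0xff, 0xfa, 0x2a, 0x75, 0xba, 0x9c, 0xc0, 0x0f]
t1 = [0xff, 0xc0, 0x2a, 0xff, 0xfa, 0x9c, 0xc0, 0xba]

RES = [0xff, 0xc0, 0x2a, 0xff, 0xfa, 0x9c, 0xc0, 0xba]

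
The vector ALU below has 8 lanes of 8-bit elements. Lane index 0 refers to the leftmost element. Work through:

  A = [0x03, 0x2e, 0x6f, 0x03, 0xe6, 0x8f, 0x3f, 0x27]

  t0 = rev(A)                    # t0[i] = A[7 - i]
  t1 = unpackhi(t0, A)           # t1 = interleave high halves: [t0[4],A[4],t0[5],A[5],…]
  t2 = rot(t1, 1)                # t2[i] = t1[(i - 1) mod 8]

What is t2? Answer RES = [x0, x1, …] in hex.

t0 = [0x27, 0x3f, 0x8f, 0xe6, 0x03, 0x6f, 0x2e, 0x03]
t1 = [0x03, 0xe6, 0x6f, 0x8f, 0x2e, 0x3f, 0x03, 0x27]
t2 = [0x27, 0x03, 0xe6, 0x6f, 0x8f, 0x2e, 0x3f, 0x03]

RES = [ 0x27  0x03  0xe6  0x6f  0x8f  0x2e  0x3f  0x03 ]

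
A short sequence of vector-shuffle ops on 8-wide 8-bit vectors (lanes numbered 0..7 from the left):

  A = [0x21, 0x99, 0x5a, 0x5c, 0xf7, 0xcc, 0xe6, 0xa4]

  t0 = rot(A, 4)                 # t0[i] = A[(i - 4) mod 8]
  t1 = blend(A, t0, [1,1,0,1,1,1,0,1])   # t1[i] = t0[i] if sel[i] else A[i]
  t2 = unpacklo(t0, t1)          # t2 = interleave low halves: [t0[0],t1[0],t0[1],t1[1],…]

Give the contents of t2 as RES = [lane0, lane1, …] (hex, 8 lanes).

RES = [0xf7, 0xf7, 0xcc, 0xcc, 0xe6, 0x5a, 0xa4, 0xa4]

  t0: f7 cc e6 a4 21 99 5a 5c
  t1: f7 cc 5a a4 21 99 e6 5c
  t2: f7 f7 cc cc e6 5a a4 a4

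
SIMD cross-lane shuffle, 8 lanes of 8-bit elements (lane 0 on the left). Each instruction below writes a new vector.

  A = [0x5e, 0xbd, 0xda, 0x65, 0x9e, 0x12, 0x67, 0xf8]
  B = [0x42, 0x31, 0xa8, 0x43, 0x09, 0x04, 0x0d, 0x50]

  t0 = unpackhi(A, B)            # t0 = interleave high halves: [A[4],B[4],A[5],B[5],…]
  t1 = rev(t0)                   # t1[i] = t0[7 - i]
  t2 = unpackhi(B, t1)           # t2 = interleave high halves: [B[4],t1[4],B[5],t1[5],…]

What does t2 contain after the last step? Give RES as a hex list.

t0 = [0x9e, 0x09, 0x12, 0x04, 0x67, 0x0d, 0xf8, 0x50]
t1 = [0x50, 0xf8, 0x0d, 0x67, 0x04, 0x12, 0x09, 0x9e]
t2 = [0x09, 0x04, 0x04, 0x12, 0x0d, 0x09, 0x50, 0x9e]

RES = [ 0x09  0x04  0x04  0x12  0x0d  0x09  0x50  0x9e ]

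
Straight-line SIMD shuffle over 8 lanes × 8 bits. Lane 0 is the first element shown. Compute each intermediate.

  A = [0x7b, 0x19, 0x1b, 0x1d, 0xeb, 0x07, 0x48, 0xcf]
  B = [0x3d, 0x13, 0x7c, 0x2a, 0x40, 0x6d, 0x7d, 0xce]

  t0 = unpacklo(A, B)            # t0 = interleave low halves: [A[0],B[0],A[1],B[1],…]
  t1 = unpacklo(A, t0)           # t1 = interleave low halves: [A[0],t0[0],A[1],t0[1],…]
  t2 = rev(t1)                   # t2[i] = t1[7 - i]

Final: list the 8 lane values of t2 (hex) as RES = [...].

RES = [ 0x13  0x1d  0x19  0x1b  0x3d  0x19  0x7b  0x7b ]

→ t0 |7b|3d|19|13|1b|7c|1d|2a|
→ t1 |7b|7b|19|3d|1b|19|1d|13|
→ t2 |13|1d|19|1b|3d|19|7b|7b|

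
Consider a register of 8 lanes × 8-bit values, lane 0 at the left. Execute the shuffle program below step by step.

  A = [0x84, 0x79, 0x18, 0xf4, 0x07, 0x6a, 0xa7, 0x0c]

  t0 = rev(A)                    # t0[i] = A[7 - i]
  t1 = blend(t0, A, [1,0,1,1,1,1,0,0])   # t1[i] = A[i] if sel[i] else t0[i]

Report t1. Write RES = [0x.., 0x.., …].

RES = [0x84, 0xa7, 0x18, 0xf4, 0x07, 0x6a, 0x79, 0x84]

  t0: 0c a7 6a 07 f4 18 79 84
  t1: 84 a7 18 f4 07 6a 79 84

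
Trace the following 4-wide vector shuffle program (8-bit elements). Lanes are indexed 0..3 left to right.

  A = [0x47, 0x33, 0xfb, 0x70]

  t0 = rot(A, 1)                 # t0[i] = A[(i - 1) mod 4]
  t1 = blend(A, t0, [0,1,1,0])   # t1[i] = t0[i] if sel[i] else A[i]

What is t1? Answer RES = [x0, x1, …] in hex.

→ t0 |70|47|33|fb|
→ t1 |47|47|33|70|

RES = [0x47, 0x47, 0x33, 0x70]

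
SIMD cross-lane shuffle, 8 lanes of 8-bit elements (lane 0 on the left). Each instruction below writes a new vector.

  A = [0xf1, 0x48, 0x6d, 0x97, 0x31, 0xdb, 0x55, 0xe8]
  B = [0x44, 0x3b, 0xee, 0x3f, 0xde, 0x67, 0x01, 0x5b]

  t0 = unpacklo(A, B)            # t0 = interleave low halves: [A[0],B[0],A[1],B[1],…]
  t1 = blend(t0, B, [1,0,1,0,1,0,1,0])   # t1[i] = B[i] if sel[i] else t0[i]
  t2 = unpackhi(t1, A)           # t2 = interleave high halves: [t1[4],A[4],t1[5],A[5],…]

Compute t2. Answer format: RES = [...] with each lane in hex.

RES = [ 0xde  0x31  0xee  0xdb  0x01  0x55  0x3f  0xe8 ]

→ t0 |f1|44|48|3b|6d|ee|97|3f|
→ t1 |44|44|ee|3b|de|ee|01|3f|
→ t2 |de|31|ee|db|01|55|3f|e8|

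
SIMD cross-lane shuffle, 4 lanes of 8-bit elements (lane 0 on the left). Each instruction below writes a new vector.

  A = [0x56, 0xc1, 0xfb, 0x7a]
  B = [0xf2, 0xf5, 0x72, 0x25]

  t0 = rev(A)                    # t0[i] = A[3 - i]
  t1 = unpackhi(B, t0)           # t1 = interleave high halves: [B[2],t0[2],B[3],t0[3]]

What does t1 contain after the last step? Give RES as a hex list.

→ t0 |7a|fb|c1|56|
→ t1 |72|c1|25|56|

RES = [ 0x72  0xc1  0x25  0x56 ]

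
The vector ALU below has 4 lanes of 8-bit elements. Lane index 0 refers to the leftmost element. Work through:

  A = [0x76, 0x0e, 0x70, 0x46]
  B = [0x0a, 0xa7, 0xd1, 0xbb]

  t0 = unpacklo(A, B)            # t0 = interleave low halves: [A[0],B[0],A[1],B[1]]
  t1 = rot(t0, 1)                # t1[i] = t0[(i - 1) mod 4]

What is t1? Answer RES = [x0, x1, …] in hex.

→ t0 |76|0a|0e|a7|
→ t1 |a7|76|0a|0e|

RES = [0xa7, 0x76, 0x0a, 0x0e]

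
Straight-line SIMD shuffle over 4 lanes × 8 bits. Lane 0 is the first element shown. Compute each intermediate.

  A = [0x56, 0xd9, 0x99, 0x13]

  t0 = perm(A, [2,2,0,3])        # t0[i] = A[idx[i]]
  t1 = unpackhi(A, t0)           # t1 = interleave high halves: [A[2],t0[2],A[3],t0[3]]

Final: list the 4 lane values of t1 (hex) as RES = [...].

  t0: 99 99 56 13
  t1: 99 56 13 13

RES = [ 0x99  0x56  0x13  0x13 ]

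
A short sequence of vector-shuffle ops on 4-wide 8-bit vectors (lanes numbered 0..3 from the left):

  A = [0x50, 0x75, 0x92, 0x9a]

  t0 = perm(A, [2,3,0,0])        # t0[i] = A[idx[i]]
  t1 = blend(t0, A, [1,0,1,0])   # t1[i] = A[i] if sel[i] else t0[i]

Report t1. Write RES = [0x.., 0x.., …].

→ t0 |92|9a|50|50|
→ t1 |50|9a|92|50|

RES = [ 0x50  0x9a  0x92  0x50 ]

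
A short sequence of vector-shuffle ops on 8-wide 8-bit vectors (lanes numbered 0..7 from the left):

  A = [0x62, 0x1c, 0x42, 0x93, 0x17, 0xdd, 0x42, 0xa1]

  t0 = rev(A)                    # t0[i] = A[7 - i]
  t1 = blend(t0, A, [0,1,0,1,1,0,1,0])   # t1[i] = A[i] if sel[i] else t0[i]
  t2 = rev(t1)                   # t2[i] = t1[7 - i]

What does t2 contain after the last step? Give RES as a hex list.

RES = [0x62, 0x42, 0x42, 0x17, 0x93, 0xdd, 0x1c, 0xa1]

→ t0 |a1|42|dd|17|93|42|1c|62|
→ t1 |a1|1c|dd|93|17|42|42|62|
→ t2 |62|42|42|17|93|dd|1c|a1|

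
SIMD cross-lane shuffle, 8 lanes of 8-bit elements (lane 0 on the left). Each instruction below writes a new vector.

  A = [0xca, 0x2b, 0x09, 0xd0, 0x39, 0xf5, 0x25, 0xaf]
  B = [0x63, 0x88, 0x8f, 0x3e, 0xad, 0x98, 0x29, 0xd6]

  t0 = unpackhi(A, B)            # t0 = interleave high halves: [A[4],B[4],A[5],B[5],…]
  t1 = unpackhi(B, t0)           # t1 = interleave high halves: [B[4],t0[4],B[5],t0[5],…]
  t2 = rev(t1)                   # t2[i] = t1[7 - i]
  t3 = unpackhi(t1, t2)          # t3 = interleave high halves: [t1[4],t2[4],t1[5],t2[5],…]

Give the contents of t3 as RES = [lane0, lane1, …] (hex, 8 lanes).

→ t0 |39|ad|f5|98|25|29|af|d6|
→ t1 |ad|25|98|29|29|af|d6|d6|
→ t2 |d6|d6|af|29|29|98|25|ad|
→ t3 |29|29|af|98|d6|25|d6|ad|

RES = [0x29, 0x29, 0xaf, 0x98, 0xd6, 0x25, 0xd6, 0xad]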